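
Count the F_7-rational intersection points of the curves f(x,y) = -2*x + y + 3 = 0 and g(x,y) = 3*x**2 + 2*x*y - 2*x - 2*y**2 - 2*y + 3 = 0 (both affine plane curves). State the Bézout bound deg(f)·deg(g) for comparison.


Common zeros: ∅; count = 0; Bézout bound = 2.

deg(f) = 1, deg(g) = 2, so Bézout bound = 2.
Scan x ∈ F_7. For each x, list the y ∈ F_7 with f(x, y) ≡ 0 and those with g(x, y) ≡ 0 (mod 7); the common zeros in that column are the intersection.
  x = 0: f ≡ 0 at y ∈ {4}; g ≡ 0 at y ∈ {3}; common: ∅.
  x = 1: f ≡ 0 at y ∈ {6}; g ≡ 0 at y ∈ {3, 4}; common: ∅.
  x = 2: f ≡ 0 at y ∈ {1}; g ≡ 0 at y ∈ {2, 6}; common: ∅.
  x = 3: f ≡ 0 at y ∈ {3}; g ≡ 0 at y ∈ ∅; common: ∅.
  x = 4: f ≡ 0 at y ∈ {5}; g ≡ 0 at y ∈ {4, 6}; common: ∅.
  x = 5: f ≡ 0 at y ∈ {0}; g ≡ 0 at y ∈ ∅; common: ∅.
  x = 6: f ≡ 0 at y ∈ {2}; g ≡ 0 at y ∈ ∅; common: ∅.
Collecting: common zeros = ∅, so the count is 0.
Comparison with the Bézout bound: 0 ≤ 2 = deg(f)·deg(g), as expected for curves with no common component (the affine F_7-count falls short of the bound because intersections may lie at infinity, over extension fields, or carry multiplicity).


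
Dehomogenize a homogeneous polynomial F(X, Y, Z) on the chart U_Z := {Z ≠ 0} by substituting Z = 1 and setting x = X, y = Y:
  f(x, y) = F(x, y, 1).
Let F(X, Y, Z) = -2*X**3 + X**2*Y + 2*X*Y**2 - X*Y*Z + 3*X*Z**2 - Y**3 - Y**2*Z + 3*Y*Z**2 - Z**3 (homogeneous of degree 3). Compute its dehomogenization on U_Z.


f(x, y) = -2*x**3 + x**2*y + 2*x*y**2 - x*y + 3*x - y**3 - y**2 + 3*y - 1

On U_Z we set Z = 1. Each monomial c·X^i·Y^j·Z^k in F becomes c·x^i·y^j·1^k = c·x^i·y^j.
Substituting Z = 1: F(X, Y, 1) = -2*x**3 + x**2*y + 2*x*y**2 - x*y + 3*x - y**3 - y**2 + 3*y - 1.
Note: deg(f) ≤ deg(F) = 3; strict inequality happens when F is divisible by Z (lost terms).


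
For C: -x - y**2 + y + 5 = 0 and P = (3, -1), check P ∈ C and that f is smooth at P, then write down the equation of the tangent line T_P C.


Tangent line at P: -x + 3*y + 6 = 0.

Step 1: f(3, -1) = 0, so P lies on C.
Step 2: partial derivatives
  f_x(x, y) = -1, f_y(x, y) = 1 - 2*y.
  f_x(P) = -1, f_y(P) = 3 (gradient nonzero, so P is smooth).
Step 3: tangent line at P: -1·(x − 3) + 3·(y − -1) = 0.
Expanding: -x + 3*y + 6 = 0.


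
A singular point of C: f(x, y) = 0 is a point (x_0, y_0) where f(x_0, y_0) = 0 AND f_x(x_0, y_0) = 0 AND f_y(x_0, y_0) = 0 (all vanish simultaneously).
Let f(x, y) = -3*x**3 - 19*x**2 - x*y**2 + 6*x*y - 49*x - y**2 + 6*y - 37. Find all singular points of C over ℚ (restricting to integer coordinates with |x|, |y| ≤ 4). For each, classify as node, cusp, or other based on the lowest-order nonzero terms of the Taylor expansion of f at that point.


Singular points: {(-2, 3)}; classification: node.

Compute partial derivatives:
  f_x = -9*x**2 - 38*x - y**2 + 6*y - 49.
  f_y = -2*x*y + 6*x - 2*y + 6.
Scan x_0 ∈ {−4, ..., 4}. For each x_0, f_y(x_0, y) is a polynomial in y; find its integer roots y ∈ {−4, ..., 4}, then test f_x and f at those candidates.
  x = -4: f_y(-4, y) = 6*y - 18; vanishes at y ∈ {3}. (-4, 3): f_x = -32 ≠ 0.
  x = -3: f_y(-3, y) = 4*y - 12; vanishes at y ∈ {3}. (-3, 3): f_x = -7 ≠ 0.
  x = -2: f_y(-2, y) = 2*y - 6; vanishes at y ∈ {3}. (-2, 3): f_x = 0, f = 0 — SINGULAR.
  x = -1: f_y(-1, y) = 0; vanishes at y ∈ {-4, -3, -2, -1, 0, 1, 2, 3, 4}. (-1, -4): f_x = -60 ≠ 0; (-1, -3): f_x = -47 ≠ 0; (-1, -2): f_x = -36 ≠ 0; (-1, -1): f_x = -27 ≠ 0; (-1, 0): f_x = -20 ≠ 0; (-1, 1): f_x = -15 ≠ 0; (-1, 2): f_x = -12 ≠ 0; (-1, 3): f_x = -11 ≠ 0; (-1, 4): f_x = -12 ≠ 0.
  x = 0: f_y(0, y) = 6 - 2*y; vanishes at y ∈ {3}. (0, 3): f_x = -40 ≠ 0.
  x = 1: f_y(1, y) = 12 - 4*y; vanishes at y ∈ {3}. (1, 3): f_x = -87 ≠ 0.
  x = 2: f_y(2, y) = 18 - 6*y; vanishes at y ∈ {3}. (2, 3): f_x = -152 ≠ 0.
  x = 3: f_y(3, y) = 24 - 8*y; vanishes at y ∈ {3}. (3, 3): f_x = -235 ≠ 0.
  x = 4: f_y(4, y) = 30 - 10*y; vanishes at y ∈ {3}. (4, 3): f_x = -336 ≠ 0.
Only singular point on the grid: (-2, 3).
Classify: substitute x = -2 + u, y = 3 + v and expand: f = -3*u**3 - u**2 - u*v**2 + v**2.
No constant or linear terms (consistent with a singular point). Quadratic part: -u**2 + v**2. Cubic part: -3*u**3 - u*v**2.
The quadratic part v**2 - u**2 = (v − u)(v + u) splits into two distinct linear factors, so there are two distinct tangent lines y − 3 = ±(x − -2) — this is a node (ordinary double point).
Classification: node.


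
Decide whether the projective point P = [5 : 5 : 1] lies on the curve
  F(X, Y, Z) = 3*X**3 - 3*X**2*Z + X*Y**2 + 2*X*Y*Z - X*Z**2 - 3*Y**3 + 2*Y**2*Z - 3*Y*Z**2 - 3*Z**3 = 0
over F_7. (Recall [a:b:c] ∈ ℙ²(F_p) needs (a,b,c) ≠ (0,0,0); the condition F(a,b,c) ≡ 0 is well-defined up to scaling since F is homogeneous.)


F(5,5,1) ≡ 1 (mod 7); P is NOT on the curve.

Evaluate F(5, 5, 1) term-by-term (mod 7).
  3*X**3 ↦ 3·125·1·1 = 375
  -3*X**2*Z ↦ -3·25·1·1 = -75
  X*Y**2 ↦ 1·5·25·1 = 125
  2*X*Y*Z ↦ 2·5·5·1 = 50
  -X*Z**2 ↦ -1·5·1·1 = -5
  -3*Y**3 ↦ -3·1·125·1 = -375
  2*Y**2*Z ↦ 2·1·25·1 = 50
  -3*Y*Z**2 ↦ -3·1·5·1 = -15
  -3*Z**3 ↦ -3·1·1·1 = -3
Sum: F(5, 5, 1) = (375) + (-75) + (125) + (50) + (-5) + (-375) + (50) + (-15) + (-3) = 127.
Reducing mod 7: 127 ≡ 1 (mod 7).
Since F(a, b, c) ≡ 1 ≠ 0 (mod 7), P does NOT lie on the curve.


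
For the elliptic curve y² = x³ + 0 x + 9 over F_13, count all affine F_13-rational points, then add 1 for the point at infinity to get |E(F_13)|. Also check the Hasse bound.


Affine points = {(0, 3), (0, 10), (1, 6), (1, 7), (2, 2), (2, 11), (3, 6), (3, 7), (5, 2), (5, 11), (6, 2), (6, 11), (7, 1), (7, 12), (8, 1), (8, 12), (9, 6), (9, 7), (11, 1), (11, 12)}; affine count = 20; |E(F_13)| = 21.

Discriminant check: Δ ∝ 4a³ + 27b² = 4·0³ + 27·9² = 4·0 + 27·81 ≡ 3 (mod 13). Nonzero ⇒ E is nonsingular.
For each x ∈ F_13, compute rhs = x³ + 0·x + 9 mod 13, then count y ∈ F_13 with y² ≡ rhs.
  x = 0: rhs = 9, matching y values: 3, 10 (2 points).
  x = 1: rhs = 10, matching y values: 6, 7 (2 points).
  x = 2: rhs = 4, matching y values: 2, 11 (2 points).
  x = 3: rhs = 10, matching y values: 6, 7 (2 points).
  x = 4: rhs = 8, matching y values: none (0 points).
  x = 5: rhs = 4, matching y values: 2, 11 (2 points).
  x = 6: rhs = 4, matching y values: 2, 11 (2 points).
  x = 7: rhs = 1, matching y values: 1, 12 (2 points).
  x = 8: rhs = 1, matching y values: 1, 12 (2 points).
  x = 9: rhs = 10, matching y values: 6, 7 (2 points).
  x = 10: rhs = 8, matching y values: none (0 points).
  x = 11: rhs = 1, matching y values: 1, 12 (2 points).
  x = 12: rhs = 8, matching y values: none (0 points).
Total affine count: 20.
Full point count |E(F_13)| = 20 + 1 = 21.
Hasse bound: |21 − (13+1)| = |7| = 7 ≤ 2√13 ≈ 7.2111 ✓.


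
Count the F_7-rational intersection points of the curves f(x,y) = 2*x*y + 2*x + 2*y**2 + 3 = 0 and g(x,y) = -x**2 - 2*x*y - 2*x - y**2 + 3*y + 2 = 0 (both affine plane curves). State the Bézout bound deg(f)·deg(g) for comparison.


Common zeros: {(4, 1)}; count = 1; Bézout bound = 4.

deg(f) = 2, deg(g) = 2, so Bézout bound = 4.
Scan x ∈ F_7. For each x, list the y ∈ F_7 with f(x, y) ≡ 0 and those with g(x, y) ≡ 0 (mod 7); the common zeros in that column are the intersection.
  x = 0: f ≡ 0 at y ∈ {3, 4}; g ≡ 0 at y ∈ ∅; common: ∅.
  x = 1: f ≡ 0 at y ∈ ∅; g ≡ 0 at y ∈ {3, 5}; common: ∅.
  x = 2: f ≡ 0 at y ∈ {0, 5}; g ≡ 0 at y ∈ ∅; common: ∅.
  x = 3: f ≡ 0 at y ∈ ∅; g ≡ 0 at y ∈ ∅; common: ∅.
  x = 4: f ≡ 0 at y ∈ {1, 2}; g ≡ 0 at y ∈ {1}; common: {1}.
  x = 5: f ≡ 0 at y ∈ ∅; g ≡ 0 at y ∈ {3, 4}; common: ∅.
  x = 6: f ≡ 0 at y ∈ ∅; g ≡ 0 at y ∈ {1, 4}; common: ∅.
Collecting: common zeros = {(4, 1)}, so the count is 1.
Comparison with the Bézout bound: 1 ≤ 4 = deg(f)·deg(g), as expected for curves with no common component (the affine F_7-count falls short of the bound because intersections may lie at infinity, over extension fields, or carry multiplicity).


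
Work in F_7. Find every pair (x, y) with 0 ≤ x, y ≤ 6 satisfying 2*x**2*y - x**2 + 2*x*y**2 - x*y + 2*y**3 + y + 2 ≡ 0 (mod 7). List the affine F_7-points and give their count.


Affine F_7-points: {(1, 1), (2, 6), (3, 0), (4, 0), (4, 5), (5, 1), (5, 3), (5, 5), (6, 3), (6, 6)}; count = 10.

For each of the 49 pairs (x, y) ∈ F_7², evaluate f(x, y) mod 7. Record the zeros.
  x = 0: [0↦2, 1↦5, 2↦6, 3↦3, 4↦1, 5↦5, 6↦6]  zeros at y ∈ ∅
  x = 1: [0↦1, 1↦0, 2↦1, 3↦2, 4↦1, 5↦3, 6↦6]  zeros at y ∈ {1}
  x = 2: [0↦5, 1↦4, 2↦2, 3↦4, 4↦1, 5↦5, 6↦0]  zeros at y ∈ {6}
  x = 3: [0↦0, 1↦3, 2↦2, 3↦2, 4↦1, 5↦4, 6↦2]  zeros at y ∈ {0}
  x = 4: [0↦0, 1↦4, 2↦1, 3↦3, 4↦1, 5↦0, 6↦5]  zeros at y ∈ {0, 5}
  x = 5: [0↦5, 1↦0, 2↦6, 3↦0, 4↦1, 5↦0, 6↦2]  zeros at y ∈ {1, 3, 5}
  x = 6: [0↦1, 1↦5, 2↦3, 3↦0, 4↦1, 5↦4, 6↦0]  zeros at y ∈ {3, 6}
Collecting zeros: affine points = {(1, 1), (2, 6), (3, 0), (4, 0), (4, 5), (5, 1), (5, 3), (5, 5), (6, 3), (6, 6)}.
Total count |C(F_7)_aff| = 10.


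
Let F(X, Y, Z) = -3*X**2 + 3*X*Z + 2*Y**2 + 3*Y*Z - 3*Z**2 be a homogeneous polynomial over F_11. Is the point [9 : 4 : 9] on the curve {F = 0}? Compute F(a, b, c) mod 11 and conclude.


F(9,4,9) ≡ 7 (mod 11); P is NOT on the curve.

Evaluate F(9, 4, 9) term-by-term (mod 11).
  -3*X**2 ↦ -3·81·1·1 = -243
  3*X*Z ↦ 3·9·1·9 = 243
  2*Y**2 ↦ 2·1·16·1 = 32
  3*Y*Z ↦ 3·1·4·9 = 108
  -3*Z**2 ↦ -3·1·1·81 = -243
Sum: F(9, 4, 9) = (-243) + (243) + (32) + (108) + (-243) = -103.
Reducing mod 11: -103 ≡ 7 (mod 11).
Since F(a, b, c) ≡ 7 ≠ 0 (mod 11), P does NOT lie on the curve.


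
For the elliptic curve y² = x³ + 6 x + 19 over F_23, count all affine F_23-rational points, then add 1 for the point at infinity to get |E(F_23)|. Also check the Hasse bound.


Affine points = {(1, 7), (1, 16), (2, 4), (2, 19), (3, 8), (3, 15), (5, 6), (5, 17), (6, 8), (6, 15), (7, 6), (7, 17), (8, 2), (8, 21), (11, 6), (11, 17), (12, 5), (12, 18), (14, 8), (14, 15), (16, 5), (16, 18), (18, 5), (18, 18), (19, 0), (22, 9), (22, 14)}; affine count = 27; |E(F_23)| = 28.

Discriminant check: Δ ∝ 4a³ + 27b² = 4·6³ + 27·19² = 4·216 + 27·361 ≡ 8 (mod 23). Nonzero ⇒ E is nonsingular.
For each x ∈ F_23, compute rhs = x³ + 6·x + 19 mod 23, then count y ∈ F_23 with y² ≡ rhs.
  x = 0: rhs = 19, matching y values: none (0 points).
  x = 1: rhs = 3, matching y values: 7, 16 (2 points).
  x = 2: rhs = 16, matching y values: 4, 19 (2 points).
  x = 3: rhs = 18, matching y values: 8, 15 (2 points).
  x = 4: rhs = 15, matching y values: none (0 points).
  x = 5: rhs = 13, matching y values: 6, 17 (2 points).
  x = 6: rhs = 18, matching y values: 8, 15 (2 points).
  x = 7: rhs = 13, matching y values: 6, 17 (2 points).
  x = 8: rhs = 4, matching y values: 2, 21 (2 points).
  x = 9: rhs = 20, matching y values: none (0 points).
  x = 10: rhs = 21, matching y values: none (0 points).
  x = 11: rhs = 13, matching y values: 6, 17 (2 points).
  x = 12: rhs = 2, matching y values: 5, 18 (2 points).
  x = 13: rhs = 17, matching y values: none (0 points).
  x = 14: rhs = 18, matching y values: 8, 15 (2 points).
  x = 15: rhs = 11, matching y values: none (0 points).
  x = 16: rhs = 2, matching y values: 5, 18 (2 points).
  x = 17: rhs = 20, matching y values: none (0 points).
  x = 18: rhs = 2, matching y values: 5, 18 (2 points).
  x = 19: rhs = 0, matching y values: 0 (1 points).
  x = 20: rhs = 20, matching y values: none (0 points).
  x = 21: rhs = 22, matching y values: none (0 points).
  x = 22: rhs = 12, matching y values: 9, 14 (2 points).
Total affine count: 27.
Full point count |E(F_23)| = 27 + 1 = 28.
Hasse bound: |28 − (23+1)| = |4| = 4 ≤ 2√23 ≈ 9.5917 ✓.


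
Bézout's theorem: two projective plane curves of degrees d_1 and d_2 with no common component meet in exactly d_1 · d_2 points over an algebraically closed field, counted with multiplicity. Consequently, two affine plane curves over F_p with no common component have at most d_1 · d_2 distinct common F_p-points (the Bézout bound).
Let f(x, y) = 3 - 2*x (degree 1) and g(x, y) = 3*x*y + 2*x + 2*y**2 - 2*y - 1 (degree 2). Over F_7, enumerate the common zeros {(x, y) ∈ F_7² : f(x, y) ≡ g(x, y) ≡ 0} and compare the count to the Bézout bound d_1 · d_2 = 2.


Common zeros: ∅; count = 0; Bézout bound = 2.

deg(f) = 1, deg(g) = 2, so Bézout bound = 2.
Scan x ∈ F_7. For each x, list the y ∈ F_7 with f(x, y) ≡ 0 and those with g(x, y) ≡ 0 (mod 7); the common zeros in that column are the intersection.
  x = 0: f ≡ 0 at y ∈ ∅; g ≡ 0 at y ∈ ∅; common: ∅.
  x = 1: f ≡ 0 at y ∈ ∅; g ≡ 0 at y ∈ {5}; common: ∅.
  x = 2: f ≡ 0 at y ∈ ∅; g ≡ 0 at y ∈ ∅; common: ∅.
  x = 3: f ≡ 0 at y ∈ ∅; g ≡ 0 at y ∈ {1, 6}; common: ∅.
  x = 4: f ≡ 0 at y ∈ ∅; g ≡ 0 at y ∈ {0, 2}; common: ∅.
  x = 5: f ≡ 0 at y ∈ {0, 1, 2, 3, 4, 5, 6}; g ≡ 0 at y ∈ ∅; common: ∅.
  x = 6: f ≡ 0 at y ∈ ∅; g ≡ 0 at y ∈ {3}; common: ∅.
Collecting: common zeros = ∅, so the count is 0.
Comparison with the Bézout bound: 0 ≤ 2 = deg(f)·deg(g), as expected for curves with no common component (the affine F_7-count falls short of the bound because intersections may lie at infinity, over extension fields, or carry multiplicity).


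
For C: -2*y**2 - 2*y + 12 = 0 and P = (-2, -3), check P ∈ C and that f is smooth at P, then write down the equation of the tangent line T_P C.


Tangent line at P: 10*y + 30 = 0.

Step 1: f(-2, -3) = 0, so P lies on C.
Step 2: partial derivatives
  f_x(x, y) = 0, f_y(x, y) = -4*y - 2.
  f_x(P) = 0, f_y(P) = 10 (gradient nonzero, so P is smooth).
Step 3: tangent line at P: 0·(x − -2) + 10·(y − -3) = 0.
Expanding: 10*y + 30 = 0.


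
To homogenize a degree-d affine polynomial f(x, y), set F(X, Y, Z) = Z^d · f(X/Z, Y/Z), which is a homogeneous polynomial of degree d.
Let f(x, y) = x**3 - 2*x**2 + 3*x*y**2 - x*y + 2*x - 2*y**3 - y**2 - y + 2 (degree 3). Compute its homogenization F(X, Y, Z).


F(X, Y, Z) = X**3 - 2*X**2*Z + 3*X*Y**2 - X*Y*Z + 2*X*Z**2 - 2*Y**3 - Y**2*Z - Y*Z**2 + 2*Z**3

deg(f) = 3.
Substitute x = X/Z, y = Y/Z into f, then multiply by Z^3.
  monomial 1·x^3·y^0 ↦ 1·X^3·Y^0·Z^0.
  monomial -2·x^2·y^0 ↦ -2·X^2·Y^0·Z^1.
  monomial 3·x^1·y^2 ↦ 3·X^1·Y^2·Z^0.
  monomial -1·x^1·y^1 ↦ -1·X^1·Y^1·Z^1.
  monomial 2·x^1·y^0 ↦ 2·X^1·Y^0·Z^2.
  monomial -2·x^0·y^3 ↦ -2·X^0·Y^3·Z^0.
  monomial -1·x^0·y^2 ↦ -1·X^0·Y^2·Z^1.
  monomial -1·x^0·y^1 ↦ -1·X^0·Y^1·Z^2.
  monomial 2·x^0·y^0 ↦ 2·X^0·Y^0·Z^3.
Collecting: F(X, Y, Z) = X**3 - 2*X**2*Z + 3*X*Y**2 - X*Y*Z + 2*X*Z**2 - 2*Y**3 - Y**2*Z - Y*Z**2 + 2*Z**3.


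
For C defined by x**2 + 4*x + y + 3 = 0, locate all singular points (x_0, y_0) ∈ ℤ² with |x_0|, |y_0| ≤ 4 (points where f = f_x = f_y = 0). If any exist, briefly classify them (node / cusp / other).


No singular points in the scanned grid; C is smooth there.

Compute partial derivatives:
  f_x = 2*x + 4.
  f_y = 1.
f_y = 1 is a nonzero constant, so f_y never vanishes: no point (x, y) can satisfy f = f_x = f_y = 0. In particular no (x, y) ∈ {−4, ..., 4}² is singular; the curve is smooth.


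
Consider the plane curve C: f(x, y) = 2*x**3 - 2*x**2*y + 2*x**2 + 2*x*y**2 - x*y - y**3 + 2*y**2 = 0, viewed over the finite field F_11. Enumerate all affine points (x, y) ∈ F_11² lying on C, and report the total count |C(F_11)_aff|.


Affine F_11-points: {(0, 0), (0, 2), (3, 9), (4, 6), (4, 7), (4, 8), (6, 2), (6, 4), (6, 8), (8, 8), (10, 0)}; count = 11.

For each of the 121 pairs (x, y) ∈ F_11², evaluate f(x, y) mod 11. Record the zeros.
  x = 0: [0↦0, 1↦1, 2↦0, 3↦2, 4↦1, 5↦2, 6↦10, 7↦8, 8↦1, 9↦5, 10↦3]  zeros at y ∈ {0, 2}
  x = 1: [0↦4, 1↦4, 2↦6, 3↦4, 4↦3, 5↦8, 6↦2, 7↦1, 8↦10, 9↦1, 10↦1]  zeros at y ∈ ∅
  x = 2: [0↦2, 1↦8, 2↦9, 3↦10, 4↦5, 5↦10, 6↦8, 7↦4, 8↦3, 9↦10, 10↦8]  zeros at y ∈ ∅
  x = 3: [0↦6, 1↦3, 2↦10, 3↦10, 4↦8, 5↦9, 6↦7, 7↦7, 8↦3, 9↦0, 10↦3]  zeros at y ∈ {9}
  x = 4: [0↦6, 1↦1, 2↦10, 3↦5, 4↦2, 5↦6, 6↦0, 7↦0, 8↦0, 9↦5, 10↦9]  zeros at y ∈ {6, 7, 8}
  x = 5: [0↦3, 1↦3, 2↦10, 3↦7, 4↦10, 5↦2, 6↦10, 7↦6, 8↦6, 9↦4, 10↦5]  zeros at y ∈ ∅
  x = 6: [0↦9, 1↦10, 2↦0, 3↦6, 4↦0, 5↦9, 6↦5, 7↦4, 8↦0, 9↦9, 10↦3]  zeros at y ∈ {2, 4, 8}
  x = 7: [0↦3, 1↦1, 2↦3, 3↦3, 4↦6, 5↦6, 6↦8, 7↦6, 8↦5, 9↦10, 10↦4]  zeros at y ∈ ∅
  x = 8: [0↦8, 1↦10, 2↦9, 3↦10, 4↦7, 5↦5, 6↦9, 7↦2, 8↦0, 9↦8, 10↦9]  zeros at y ∈ {8}
  x = 9: [0↦3, 1↦5, 2↦8, 3↦6, 4↦4, 5↦7, 6↦9, 7↦4, 8↦8, 9↦4, 10↦8]  zeros at y ∈ ∅
  x = 10: [0↦0, 1↦9, 2↦1, 3↦3, 4↦9, 5↦2, 6↦9, 7↦2, 8↦8, 9↦10, 10↦2]  zeros at y ∈ {0}
Collecting zeros: affine points = {(0, 0), (0, 2), (3, 9), (4, 6), (4, 7), (4, 8), (6, 2), (6, 4), (6, 8), (8, 8), (10, 0)}.
Total count |C(F_11)_aff| = 11.


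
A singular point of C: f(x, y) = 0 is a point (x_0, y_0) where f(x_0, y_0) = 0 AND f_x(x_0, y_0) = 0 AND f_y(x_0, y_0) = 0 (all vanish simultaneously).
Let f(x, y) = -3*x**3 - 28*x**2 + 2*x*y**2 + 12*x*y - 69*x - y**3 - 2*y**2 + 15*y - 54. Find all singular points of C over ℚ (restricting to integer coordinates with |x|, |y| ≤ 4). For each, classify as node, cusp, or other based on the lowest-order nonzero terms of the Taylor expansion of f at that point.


Singular points: {(-3, -3)}; classification: node.

Compute partial derivatives:
  f_x = -9*x**2 - 56*x + 2*y**2 + 12*y - 69.
  f_y = 4*x*y + 12*x - 3*y**2 - 4*y + 15.
Scan x_0 ∈ {−4, ..., 4}. For each x_0, f_y(x_0, y) is a polynomial in y; find its integer roots y ∈ {−4, ..., 4}, then test f_x and f at those candidates.
  x = -4: f_y(-4, y) = -3*y**2 - 20*y - 33; vanishes at y ∈ {-3}. (-4, -3): f_x = -7 ≠ 0.
  x = -3: f_y(-3, y) = -3*y**2 - 16*y - 21; vanishes at y ∈ {-3}. (-3, -3): f_x = 0, f = 0 — SINGULAR.
  x = -2: f_y(-2, y) = -3*y**2 - 12*y - 9; vanishes at y ∈ {-3, -1}. (-2, -3): f_x = -11 ≠ 0; (-2, -1): f_x = -3 ≠ 0.
  x = -1: f_y(-1, y) = -3*y**2 - 8*y + 3; vanishes at y ∈ {-3}. (-1, -3): f_x = -40 ≠ 0.
  x = 0: f_y(0, y) = -3*y**2 - 4*y + 15; vanishes at y ∈ {-3}. (0, -3): f_x = -87 ≠ 0.
  x = 1: f_y(1, y) = 27 - 3*y**2; vanishes at y ∈ {-3, 3}. (1, -3): f_x = -152 ≠ 0; (1, 3): f_x = -80 ≠ 0.
  x = 2: f_y(2, y) = -3*y**2 + 4*y + 39; vanishes at y ∈ {-3}. (2, -3): f_x = -235 ≠ 0.
  x = 3: f_y(3, y) = -3*y**2 + 8*y + 51; vanishes at y ∈ {-3}. (3, -3): f_x = -336 ≠ 0.
  x = 4: f_y(4, y) = -3*y**2 + 12*y + 63; vanishes at y ∈ {-3}. (4, -3): f_x = -455 ≠ 0.
Only singular point on the grid: (-3, -3).
Classify: substitute x = -3 + u, y = -3 + v and expand: f = -3*u**3 - u**2 + 2*u*v**2 - v**3 + v**2.
No constant or linear terms (consistent with a singular point). Quadratic part: -u**2 + v**2. Cubic part: -3*u**3 + 2*u*v**2 - v**3.
The quadratic part v**2 - u**2 = (v − u)(v + u) splits into two distinct linear factors, so there are two distinct tangent lines y − -3 = ±(x − -3) — this is a node (ordinary double point).
Classification: node.


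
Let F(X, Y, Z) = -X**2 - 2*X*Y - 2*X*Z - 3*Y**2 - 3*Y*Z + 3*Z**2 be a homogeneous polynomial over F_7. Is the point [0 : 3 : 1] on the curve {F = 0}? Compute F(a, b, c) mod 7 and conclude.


F(0,3,1) ≡ 2 (mod 7); P is NOT on the curve.

Evaluate F(0, 3, 1) term-by-term (mod 7).
  -X**2 ↦ -1·0·1·1 = 0
  -2*X*Y ↦ -2·0·3·1 = 0
  -2*X*Z ↦ -2·0·1·1 = 0
  -3*Y**2 ↦ -3·1·9·1 = -27
  -3*Y*Z ↦ -3·1·3·1 = -9
  3*Z**2 ↦ 3·1·1·1 = 3
Sum: F(0, 3, 1) = (0) + (0) + (0) + (-27) + (-9) + (3) = -33.
Reducing mod 7: -33 ≡ 2 (mod 7).
Since F(a, b, c) ≡ 2 ≠ 0 (mod 7), P does NOT lie on the curve.


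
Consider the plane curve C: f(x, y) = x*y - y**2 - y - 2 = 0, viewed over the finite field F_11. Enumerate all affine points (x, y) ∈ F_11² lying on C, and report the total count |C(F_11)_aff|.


Affine F_11-points: {(0, 4), (0, 6), (1, 3), (1, 8), (2, 5), (2, 7), (4, 1), (4, 2), (9, 9), (9, 10)}; count = 10.

For each of the 121 pairs (x, y) ∈ F_11², evaluate f(x, y) mod 11. Record the zeros.
  x = 0: [0↦9, 1↦7, 2↦3, 3↦8, 4↦0, 5↦1, 6↦0, 7↦8, 8↦3, 9↦7, 10↦9]  zeros at y ∈ {4, 6}
  x = 1: [0↦9, 1↦8, 2↦5, 3↦0, 4↦4, 5↦6, 6↦6, 7↦4, 8↦0, 9↦5, 10↦8]  zeros at y ∈ {3, 8}
  x = 2: [0↦9, 1↦9, 2↦7, 3↦3, 4↦8, 5↦0, 6↦1, 7↦0, 8↦8, 9↦3, 10↦7]  zeros at y ∈ {5, 7}
  x = 3: [0↦9, 1↦10, 2↦9, 3↦6, 4↦1, 5↦5, 6↦7, 7↦7, 8↦5, 9↦1, 10↦6]  zeros at y ∈ ∅
  x = 4: [0↦9, 1↦0, 2↦0, 3↦9, 4↦5, 5↦10, 6↦2, 7↦3, 8↦2, 9↦10, 10↦5]  zeros at y ∈ {1, 2}
  x = 5: [0↦9, 1↦1, 2↦2, 3↦1, 4↦9, 5↦4, 6↦8, 7↦10, 8↦10, 9↦8, 10↦4]  zeros at y ∈ ∅
  x = 6: [0↦9, 1↦2, 2↦4, 3↦4, 4↦2, 5↦9, 6↦3, 7↦6, 8↦7, 9↦6, 10↦3]  zeros at y ∈ ∅
  x = 7: [0↦9, 1↦3, 2↦6, 3↦7, 4↦6, 5↦3, 6↦9, 7↦2, 8↦4, 9↦4, 10↦2]  zeros at y ∈ ∅
  x = 8: [0↦9, 1↦4, 2↦8, 3↦10, 4↦10, 5↦8, 6↦4, 7↦9, 8↦1, 9↦2, 10↦1]  zeros at y ∈ ∅
  x = 9: [0↦9, 1↦5, 2↦10, 3↦2, 4↦3, 5↦2, 6↦10, 7↦5, 8↦9, 9↦0, 10↦0]  zeros at y ∈ {9, 10}
  x = 10: [0↦9, 1↦6, 2↦1, 3↦5, 4↦7, 5↦7, 6↦5, 7↦1, 8↦6, 9↦9, 10↦10]  zeros at y ∈ ∅
Collecting zeros: affine points = {(0, 4), (0, 6), (1, 3), (1, 8), (2, 5), (2, 7), (4, 1), (4, 2), (9, 9), (9, 10)}.
Total count |C(F_11)_aff| = 10.


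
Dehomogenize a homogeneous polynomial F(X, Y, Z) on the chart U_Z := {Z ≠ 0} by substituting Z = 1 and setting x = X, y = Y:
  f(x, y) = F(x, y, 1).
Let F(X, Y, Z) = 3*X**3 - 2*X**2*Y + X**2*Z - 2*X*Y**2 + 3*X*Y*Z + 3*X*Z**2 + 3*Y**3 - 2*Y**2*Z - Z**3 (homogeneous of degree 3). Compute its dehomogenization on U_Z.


f(x, y) = 3*x**3 - 2*x**2*y + x**2 - 2*x*y**2 + 3*x*y + 3*x + 3*y**3 - 2*y**2 - 1

On U_Z we set Z = 1. Each monomial c·X^i·Y^j·Z^k in F becomes c·x^i·y^j·1^k = c·x^i·y^j.
Substituting Z = 1: F(X, Y, 1) = 3*x**3 - 2*x**2*y + x**2 - 2*x*y**2 + 3*x*y + 3*x + 3*y**3 - 2*y**2 - 1.
Note: deg(f) ≤ deg(F) = 3; strict inequality happens when F is divisible by Z (lost terms).


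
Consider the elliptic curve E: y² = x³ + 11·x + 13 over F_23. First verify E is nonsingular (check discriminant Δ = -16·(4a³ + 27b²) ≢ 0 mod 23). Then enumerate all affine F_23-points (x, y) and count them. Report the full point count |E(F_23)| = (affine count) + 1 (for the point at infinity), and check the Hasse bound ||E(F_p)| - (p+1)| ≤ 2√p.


Affine points = {(0, 6), (0, 17), (1, 5), (1, 18), (3, 2), (3, 21), (4, 11), (4, 12), (5, 3), (5, 20), (9, 6), (9, 17), (11, 4), (11, 19), (14, 6), (14, 17), (21, 11), (21, 12), (22, 1), (22, 22)}; affine count = 20; |E(F_23)| = 21.

Discriminant check: Δ ∝ 4a³ + 27b² = 4·11³ + 27·13² = 4·1331 + 27·169 ≡ 20 (mod 23). Nonzero ⇒ E is nonsingular.
For each x ∈ F_23, compute rhs = x³ + 11·x + 13 mod 23, then count y ∈ F_23 with y² ≡ rhs.
  x = 0: rhs = 13, matching y values: 6, 17 (2 points).
  x = 1: rhs = 2, matching y values: 5, 18 (2 points).
  x = 2: rhs = 20, matching y values: none (0 points).
  x = 3: rhs = 4, matching y values: 2, 21 (2 points).
  x = 4: rhs = 6, matching y values: 11, 12 (2 points).
  x = 5: rhs = 9, matching y values: 3, 20 (2 points).
  x = 6: rhs = 19, matching y values: none (0 points).
  x = 7: rhs = 19, matching y values: none (0 points).
  x = 8: rhs = 15, matching y values: none (0 points).
  x = 9: rhs = 13, matching y values: 6, 17 (2 points).
  x = 10: rhs = 19, matching y values: none (0 points).
  x = 11: rhs = 16, matching y values: 4, 19 (2 points).
  x = 12: rhs = 10, matching y values: none (0 points).
  x = 13: rhs = 7, matching y values: none (0 points).
  x = 14: rhs = 13, matching y values: 6, 17 (2 points).
  x = 15: rhs = 11, matching y values: none (0 points).
  x = 16: rhs = 7, matching y values: none (0 points).
  x = 17: rhs = 7, matching y values: none (0 points).
  x = 18: rhs = 17, matching y values: none (0 points).
  x = 19: rhs = 20, matching y values: none (0 points).
  x = 20: rhs = 22, matching y values: none (0 points).
  x = 21: rhs = 6, matching y values: 11, 12 (2 points).
  x = 22: rhs = 1, matching y values: 1, 22 (2 points).
Total affine count: 20.
Full point count |E(F_23)| = 20 + 1 = 21.
Hasse bound: |21 − (23+1)| = |-3| = 3 ≤ 2√23 ≈ 9.5917 ✓.


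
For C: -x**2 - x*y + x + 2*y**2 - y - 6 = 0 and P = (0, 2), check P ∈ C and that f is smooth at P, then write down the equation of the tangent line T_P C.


Tangent line at P: -x + 7*y - 14 = 0.

Step 1: f(0, 2) = 0, so P lies on C.
Step 2: partial derivatives
  f_x(x, y) = -2*x - y + 1, f_y(x, y) = -x + 4*y - 1.
  f_x(P) = -1, f_y(P) = 7 (gradient nonzero, so P is smooth).
Step 3: tangent line at P: -1·(x − 0) + 7·(y − 2) = 0.
Expanding: -x + 7*y - 14 = 0.


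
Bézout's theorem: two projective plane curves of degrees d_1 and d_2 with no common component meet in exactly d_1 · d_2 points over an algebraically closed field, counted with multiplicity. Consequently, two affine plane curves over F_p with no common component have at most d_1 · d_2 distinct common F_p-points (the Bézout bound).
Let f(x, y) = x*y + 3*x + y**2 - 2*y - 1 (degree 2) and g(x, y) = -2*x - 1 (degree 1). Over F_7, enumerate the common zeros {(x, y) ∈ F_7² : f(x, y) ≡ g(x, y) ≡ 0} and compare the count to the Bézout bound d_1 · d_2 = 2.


Common zeros: {(3, 2), (3, 4)}; count = 2; Bézout bound = 2.

deg(f) = 2, deg(g) = 1, so Bézout bound = 2.
Scan x ∈ F_7. For each x, list the y ∈ F_7 with f(x, y) ≡ 0 and those with g(x, y) ≡ 0 (mod 7); the common zeros in that column are the intersection.
  x = 0: f ≡ 0 at y ∈ {4, 5}; g ≡ 0 at y ∈ ∅; common: ∅.
  x = 1: f ≡ 0 at y ∈ {4}; g ≡ 0 at y ∈ ∅; common: ∅.
  x = 2: f ≡ 0 at y ∈ {3, 4}; g ≡ 0 at y ∈ ∅; common: ∅.
  x = 3: f ≡ 0 at y ∈ {2, 4}; g ≡ 0 at y ∈ {0, 1, 2, 3, 4, 5, 6}; common: {2, 4}.
  x = 4: f ≡ 0 at y ∈ {1, 4}; g ≡ 0 at y ∈ ∅; common: ∅.
  x = 5: f ≡ 0 at y ∈ {0, 4}; g ≡ 0 at y ∈ ∅; common: ∅.
  x = 6: f ≡ 0 at y ∈ {4, 6}; g ≡ 0 at y ∈ ∅; common: ∅.
Collecting: common zeros = {(3, 2), (3, 4)}, so the count is 2.
Comparison with the Bézout bound: 2 ≤ 2 = deg(f)·deg(g), as expected for curves with no common component (the bound is attained).


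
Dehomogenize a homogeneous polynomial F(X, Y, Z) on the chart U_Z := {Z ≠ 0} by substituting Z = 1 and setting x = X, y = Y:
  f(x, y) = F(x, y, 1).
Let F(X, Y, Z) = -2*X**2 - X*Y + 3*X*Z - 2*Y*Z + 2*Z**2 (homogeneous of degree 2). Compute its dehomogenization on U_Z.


f(x, y) = -2*x**2 - x*y + 3*x - 2*y + 2

On U_Z we set Z = 1. Each monomial c·X^i·Y^j·Z^k in F becomes c·x^i·y^j·1^k = c·x^i·y^j.
Substituting Z = 1: F(X, Y, 1) = -2*x**2 - x*y + 3*x - 2*y + 2.
Note: deg(f) ≤ deg(F) = 2; strict inequality happens when F is divisible by Z (lost terms).


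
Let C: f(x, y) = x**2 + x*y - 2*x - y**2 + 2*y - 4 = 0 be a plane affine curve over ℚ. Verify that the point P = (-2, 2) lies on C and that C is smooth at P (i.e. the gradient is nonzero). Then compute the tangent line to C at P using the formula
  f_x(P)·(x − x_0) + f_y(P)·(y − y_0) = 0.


Tangent line at P: -4*x - 4*y = 0.

Step 1: f(-2, 2) = 0, so P lies on C.
Step 2: partial derivatives
  f_x(x, y) = 2*x + y - 2, f_y(x, y) = x - 2*y + 2.
  f_x(P) = -4, f_y(P) = -4 (gradient nonzero, so P is smooth).
Step 3: tangent line at P: -4·(x − -2) + -4·(y − 2) = 0.
Expanding: -4*x - 4*y = 0.


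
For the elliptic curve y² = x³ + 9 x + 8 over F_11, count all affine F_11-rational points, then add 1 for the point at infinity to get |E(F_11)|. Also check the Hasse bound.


Affine points = {(2, 1), (2, 10), (4, 3), (4, 8), (6, 5), (6, 6), (8, 3), (8, 8), (9, 2), (9, 9), (10, 3), (10, 8)}; affine count = 12; |E(F_11)| = 13.

Discriminant check: Δ ∝ 4a³ + 27b² = 4·9³ + 27·8² = 4·729 + 27·64 ≡ 2 (mod 11). Nonzero ⇒ E is nonsingular.
For each x ∈ F_11, compute rhs = x³ + 9·x + 8 mod 11, then count y ∈ F_11 with y² ≡ rhs.
  x = 0: rhs = 8, matching y values: none (0 points).
  x = 1: rhs = 7, matching y values: none (0 points).
  x = 2: rhs = 1, matching y values: 1, 10 (2 points).
  x = 3: rhs = 7, matching y values: none (0 points).
  x = 4: rhs = 9, matching y values: 3, 8 (2 points).
  x = 5: rhs = 2, matching y values: none (0 points).
  x = 6: rhs = 3, matching y values: 5, 6 (2 points).
  x = 7: rhs = 7, matching y values: none (0 points).
  x = 8: rhs = 9, matching y values: 3, 8 (2 points).
  x = 9: rhs = 4, matching y values: 2, 9 (2 points).
  x = 10: rhs = 9, matching y values: 3, 8 (2 points).
Total affine count: 12.
Full point count |E(F_11)| = 12 + 1 = 13.
Hasse bound: |13 − (11+1)| = |1| = 1 ≤ 2√11 ≈ 6.6332 ✓.


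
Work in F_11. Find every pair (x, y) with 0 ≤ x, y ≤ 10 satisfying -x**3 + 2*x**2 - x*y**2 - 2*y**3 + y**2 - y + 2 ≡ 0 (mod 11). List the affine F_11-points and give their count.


Affine F_11-points: {(0, 1), (1, 1), (3, 2), (3, 6), (4, 8), (9, 4), (9, 7)}; count = 7.

For each of the 121 pairs (x, y) ∈ F_11², evaluate f(x, y) mod 11. Record the zeros.
  x = 0: [0↦2, 1↦0, 2↦10, 3↦9, 4↦7, 5↦3, 6↦7, 7↦7, 8↦2, 9↦2, 10↦6]  zeros at y ∈ {1}
  x = 1: [0↦3, 1↦0, 2↦7, 3↦1, 4↦3, 5↦1, 6↦5, 7↦3, 8↦5, 9↦10, 10↦6]  zeros at y ∈ {1}
  x = 2: [0↦2, 1↦9, 2↦2, 3↦2, 4↦8, 5↦8, 6↦1, 7↦8, 8↦6, 9↦5, 10↦4]  zeros at y ∈ ∅
  x = 3: [0↦4, 1↦10, 2↦0, 3↦6, 4↦5, 5↦7, 6↦0, 7↦5, 8↦10, 9↦3, 10↦5]  zeros at y ∈ {2, 6}
  x = 4: [0↦3, 1↦8, 2↦6, 3↦7, 4↦10, 5↦3, 6↦7, 7↦10, 8↦0, 9↦9, 10↦3]  zeros at y ∈ {8}
  x = 5: [0↦4, 1↦8, 2↦3, 3↦10, 4↦6, 5↦1, 6↦5, 7↦6, 8↦3, 9↦6, 10↦3]  zeros at y ∈ ∅
  x = 6: [0↦1, 1↦4, 2↦7, 3↦9, 4↦9, 5↦6, 6↦10, 7↦9, 8↦2, 9↦10, 10↦10]  zeros at y ∈ ∅
  x = 7: [0↦10, 1↦1, 2↦1, 3↦9, 4↦2, 5↦1, 6↦5, 7↦2, 8↦2, 9↦4, 10↦7]  zeros at y ∈ ∅
  x = 8: [0↦3, 1↦4, 2↦1, 3↦4, 4↦1, 5↦2, 6↦6, 7↦1, 8↦8, 9↦4, 10↦10]  zeros at y ∈ ∅
  x = 9: [0↦7, 1↦7, 2↦1, 3↦10, 4↦0, 5↦3, 6↦7, 7↦0, 8↦3, 9↦4, 10↦2]  zeros at y ∈ {4, 7}
  x = 10: [0↦5, 1↦4, 2↦6, 3↦10, 4↦4, 5↦9, 6↦2, 7↦4, 8↦3, 9↦9, 10↦10]  zeros at y ∈ ∅
Collecting zeros: affine points = {(0, 1), (1, 1), (3, 2), (3, 6), (4, 8), (9, 4), (9, 7)}.
Total count |C(F_11)_aff| = 7.


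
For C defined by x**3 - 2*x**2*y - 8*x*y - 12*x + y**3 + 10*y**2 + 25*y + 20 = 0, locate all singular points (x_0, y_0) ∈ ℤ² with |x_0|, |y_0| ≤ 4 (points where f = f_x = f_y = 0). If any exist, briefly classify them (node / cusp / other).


Singular points: {(-2, -3)}; classification: cusp.

Compute partial derivatives:
  f_x = 3*x**2 - 4*x*y - 8*y - 12.
  f_y = -2*x**2 - 8*x + 3*y**2 + 20*y + 25.
Scan x_0 ∈ {−4, ..., 4}. For each x_0, f_y(x_0, y) is a polynomial in y; find its integer roots y ∈ {−4, ..., 4}, then test f_x and f at those candidates.
  x = -4: f_y(-4, y) = 3*y**2 + 20*y + 25; no integer root y with |y| ≤ 4.
  x = -3: f_y(-3, y) = 3*y**2 + 20*y + 31; no integer root y with |y| ≤ 4.
  x = -2: f_y(-2, y) = 3*y**2 + 20*y + 33; vanishes at y ∈ {-3}. (-2, -3): f_x = 0, f = 0 — SINGULAR.
  x = -1: f_y(-1, y) = 3*y**2 + 20*y + 31; no integer root y with |y| ≤ 4.
  x = 0: f_y(0, y) = 3*y**2 + 20*y + 25; no integer root y with |y| ≤ 4.
  x = 1: f_y(1, y) = 3*y**2 + 20*y + 15; no integer root y with |y| ≤ 4.
  x = 2: f_y(2, y) = 3*y**2 + 20*y + 1; no integer root y with |y| ≤ 4.
  x = 3: f_y(3, y) = 3*y**2 + 20*y - 17; no integer root y with |y| ≤ 4.
  x = 4: f_y(4, y) = 3*y**2 + 20*y - 39; no integer root y with |y| ≤ 4.
Only singular point on the grid: (-2, -3).
Classify: substitute x = -2 + u, y = -3 + v and expand: f = u**3 - 2*u**2*v + v**3 + v**2.
No constant or linear terms (consistent with a singular point). Quadratic part: v**2. Cubic part: u**3 - 2*u**2*v + v**3.
The quadratic part v**2 is a perfect square, so there is a single (double) tangent line v = 0, i.e. y = -3. Restricting the cubic part to that line (v = 0) leaves u**3 ≠ 0, so f is not divisible by v and the branch is v² ≈ -u**3 to lowest order — this is a cusp.
Classification: cusp.


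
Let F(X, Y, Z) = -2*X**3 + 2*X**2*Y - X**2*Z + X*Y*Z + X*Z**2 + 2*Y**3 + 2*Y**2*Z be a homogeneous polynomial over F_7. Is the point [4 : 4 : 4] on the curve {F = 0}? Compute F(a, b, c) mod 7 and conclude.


F(4,4,4) ≡ 5 (mod 7); P is NOT on the curve.

Evaluate F(4, 4, 4) term-by-term (mod 7).
  -2*X**3 ↦ -2·64·1·1 = -128
  2*X**2*Y ↦ 2·16·4·1 = 128
  -X**2*Z ↦ -1·16·1·4 = -64
  X*Y*Z ↦ 1·4·4·4 = 64
  X*Z**2 ↦ 1·4·1·16 = 64
  2*Y**3 ↦ 2·1·64·1 = 128
  2*Y**2*Z ↦ 2·1·16·4 = 128
Sum: F(4, 4, 4) = (-128) + (128) + (-64) + (64) + (64) + (128) + (128) = 320.
Reducing mod 7: 320 ≡ 5 (mod 7).
Since F(a, b, c) ≡ 5 ≠ 0 (mod 7), P does NOT lie on the curve.


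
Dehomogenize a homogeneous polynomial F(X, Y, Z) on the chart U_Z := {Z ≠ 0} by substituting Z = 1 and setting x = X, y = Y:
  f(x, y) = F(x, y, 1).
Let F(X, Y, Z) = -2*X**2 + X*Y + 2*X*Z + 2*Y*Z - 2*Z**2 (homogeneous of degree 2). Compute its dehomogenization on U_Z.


f(x, y) = -2*x**2 + x*y + 2*x + 2*y - 2

On U_Z we set Z = 1. Each monomial c·X^i·Y^j·Z^k in F becomes c·x^i·y^j·1^k = c·x^i·y^j.
Substituting Z = 1: F(X, Y, 1) = -2*x**2 + x*y + 2*x + 2*y - 2.
Note: deg(f) ≤ deg(F) = 2; strict inequality happens when F is divisible by Z (lost terms).


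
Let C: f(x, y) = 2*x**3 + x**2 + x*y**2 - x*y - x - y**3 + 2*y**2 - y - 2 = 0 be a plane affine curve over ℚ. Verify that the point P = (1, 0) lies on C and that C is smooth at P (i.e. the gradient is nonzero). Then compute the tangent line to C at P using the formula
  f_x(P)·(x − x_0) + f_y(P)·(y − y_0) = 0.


Tangent line at P: 7*x - 2*y - 7 = 0.

Step 1: f(1, 0) = 0, so P lies on C.
Step 2: partial derivatives
  f_x(x, y) = 6*x**2 + 2*x + y**2 - y - 1, f_y(x, y) = 2*x*y - x - 3*y**2 + 4*y - 1.
  f_x(P) = 7, f_y(P) = -2 (gradient nonzero, so P is smooth).
Step 3: tangent line at P: 7·(x − 1) + -2·(y − 0) = 0.
Expanding: 7*x - 2*y - 7 = 0.


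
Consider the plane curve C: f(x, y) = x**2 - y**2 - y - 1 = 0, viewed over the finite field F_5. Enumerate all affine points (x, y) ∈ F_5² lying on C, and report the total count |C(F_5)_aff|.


Affine F_5-points: {(1, 0), (1, 4), (4, 0), (4, 4)}; count = 4.

For each of the 25 pairs (x, y) ∈ F_5², evaluate f(x, y) mod 5. Record the zeros.
  x = 0: [0↦4, 1↦2, 2↦3, 3↦2, 4↦4]  zeros at y ∈ ∅
  x = 1: [0↦0, 1↦3, 2↦4, 3↦3, 4↦0]  zeros at y ∈ {0, 4}
  x = 2: [0↦3, 1↦1, 2↦2, 3↦1, 4↦3]  zeros at y ∈ ∅
  x = 3: [0↦3, 1↦1, 2↦2, 3↦1, 4↦3]  zeros at y ∈ ∅
  x = 4: [0↦0, 1↦3, 2↦4, 3↦3, 4↦0]  zeros at y ∈ {0, 4}
Collecting zeros: affine points = {(1, 0), (1, 4), (4, 0), (4, 4)}.
Total count |C(F_5)_aff| = 4.


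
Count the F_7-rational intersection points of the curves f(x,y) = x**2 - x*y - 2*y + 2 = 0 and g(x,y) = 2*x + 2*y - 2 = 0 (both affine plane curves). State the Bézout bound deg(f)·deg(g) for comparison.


Common zeros: {(0, 1), (3, 5)}; count = 2; Bézout bound = 2.

deg(f) = 2, deg(g) = 1, so Bézout bound = 2.
Scan x ∈ F_7. For each x, list the y ∈ F_7 with f(x, y) ≡ 0 and those with g(x, y) ≡ 0 (mod 7); the common zeros in that column are the intersection.
  x = 0: f ≡ 0 at y ∈ {1}; g ≡ 0 at y ∈ {1}; common: {1}.
  x = 1: f ≡ 0 at y ∈ {1}; g ≡ 0 at y ∈ {0}; common: ∅.
  x = 2: f ≡ 0 at y ∈ {5}; g ≡ 0 at y ∈ {6}; common: ∅.
  x = 3: f ≡ 0 at y ∈ {5}; g ≡ 0 at y ∈ {5}; common: {5}.
  x = 4: f ≡ 0 at y ∈ {3}; g ≡ 0 at y ∈ {4}; common: ∅.
  x = 5: f ≡ 0 at y ∈ ∅; g ≡ 0 at y ∈ {3}; common: ∅.
  x = 6: f ≡ 0 at y ∈ {3}; g ≡ 0 at y ∈ {2}; common: ∅.
Collecting: common zeros = {(0, 1), (3, 5)}, so the count is 2.
Comparison with the Bézout bound: 2 ≤ 2 = deg(f)·deg(g), as expected for curves with no common component (the bound is attained).


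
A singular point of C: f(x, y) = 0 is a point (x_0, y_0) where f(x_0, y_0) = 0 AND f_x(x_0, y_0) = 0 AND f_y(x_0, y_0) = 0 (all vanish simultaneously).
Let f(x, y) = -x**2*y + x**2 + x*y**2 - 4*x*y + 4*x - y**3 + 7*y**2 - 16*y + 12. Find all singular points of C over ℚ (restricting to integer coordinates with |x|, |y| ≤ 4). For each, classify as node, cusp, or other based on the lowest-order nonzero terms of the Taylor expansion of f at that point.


Singular points: {(0, 2)}; classification: node.

Compute partial derivatives:
  f_x = -2*x*y + 2*x + y**2 - 4*y + 4.
  f_y = -x**2 + 2*x*y - 4*x - 3*y**2 + 14*y - 16.
Scan x_0 ∈ {−4, ..., 4}. For each x_0, f_y(x_0, y) is a polynomial in y; find its integer roots y ∈ {−4, ..., 4}, then test f_x and f at those candidates.
  x = -4: f_y(-4, y) = -3*y**2 + 6*y - 16; no integer root y with |y| ≤ 4.
  x = -3: f_y(-3, y) = -3*y**2 + 8*y - 13; no integer root y with |y| ≤ 4.
  x = -2: f_y(-2, y) = -3*y**2 + 10*y - 12; no integer root y with |y| ≤ 4.
  x = -1: f_y(-1, y) = -3*y**2 + 12*y - 13; no integer root y with |y| ≤ 4.
  x = 0: f_y(0, y) = -3*y**2 + 14*y - 16; vanishes at y ∈ {2}. (0, 2): f_x = 0, f = 0 — SINGULAR.
  x = 1: f_y(1, y) = -3*y**2 + 16*y - 21; vanishes at y ∈ {3}. (1, 3): f_x = -3 ≠ 0.
  x = 2: f_y(2, y) = -3*y**2 + 18*y - 28; no integer root y with |y| ≤ 4.
  x = 3: f_y(3, y) = -3*y**2 + 20*y - 37; no integer root y with |y| ≤ 4.
  x = 4: f_y(4, y) = -3*y**2 + 22*y - 48; no integer root y with |y| ≤ 4.
Only singular point on the grid: (0, 2).
Classify: substitute x = 0 + u, y = 2 + v and expand: f = -u**2*v - u**2 + u*v**2 - v**3 + v**2.
No constant or linear terms (consistent with a singular point). Quadratic part: -u**2 + v**2. Cubic part: -u**2*v + u*v**2 - v**3.
The quadratic part v**2 - u**2 = (v − u)(v + u) splits into two distinct linear factors, so there are two distinct tangent lines y − 2 = ±(x − 0) — this is a node (ordinary double point).
Classification: node.


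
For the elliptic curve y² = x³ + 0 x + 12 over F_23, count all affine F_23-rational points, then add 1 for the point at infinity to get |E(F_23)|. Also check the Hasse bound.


Affine points = {(0, 9), (0, 14), (1, 6), (1, 17), (3, 4), (3, 19), (8, 8), (8, 15), (10, 0), (11, 3), (11, 20), (13, 1), (13, 22), (15, 11), (15, 12), (17, 7), (17, 16), (18, 5), (18, 18), (20, 10), (20, 13), (21, 2), (21, 21)}; affine count = 23; |E(F_23)| = 24.

Discriminant check: Δ ∝ 4a³ + 27b² = 4·0³ + 27·12² = 4·0 + 27·144 ≡ 1 (mod 23). Nonzero ⇒ E is nonsingular.
For each x ∈ F_23, compute rhs = x³ + 0·x + 12 mod 23, then count y ∈ F_23 with y² ≡ rhs.
  x = 0: rhs = 12, matching y values: 9, 14 (2 points).
  x = 1: rhs = 13, matching y values: 6, 17 (2 points).
  x = 2: rhs = 20, matching y values: none (0 points).
  x = 3: rhs = 16, matching y values: 4, 19 (2 points).
  x = 4: rhs = 7, matching y values: none (0 points).
  x = 5: rhs = 22, matching y values: none (0 points).
  x = 6: rhs = 21, matching y values: none (0 points).
  x = 7: rhs = 10, matching y values: none (0 points).
  x = 8: rhs = 18, matching y values: 8, 15 (2 points).
  x = 9: rhs = 5, matching y values: none (0 points).
  x = 10: rhs = 0, matching y values: 0 (1 points).
  x = 11: rhs = 9, matching y values: 3, 20 (2 points).
  x = 12: rhs = 15, matching y values: none (0 points).
  x = 13: rhs = 1, matching y values: 1, 22 (2 points).
  x = 14: rhs = 19, matching y values: none (0 points).
  x = 15: rhs = 6, matching y values: 11, 12 (2 points).
  x = 16: rhs = 14, matching y values: none (0 points).
  x = 17: rhs = 3, matching y values: 7, 16 (2 points).
  x = 18: rhs = 2, matching y values: 5, 18 (2 points).
  x = 19: rhs = 17, matching y values: none (0 points).
  x = 20: rhs = 8, matching y values: 10, 13 (2 points).
  x = 21: rhs = 4, matching y values: 2, 21 (2 points).
  x = 22: rhs = 11, matching y values: none (0 points).
Total affine count: 23.
Full point count |E(F_23)| = 23 + 1 = 24.
Hasse bound: |24 − (23+1)| = |0| = 0 ≤ 2√23 ≈ 9.5917 ✓.
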